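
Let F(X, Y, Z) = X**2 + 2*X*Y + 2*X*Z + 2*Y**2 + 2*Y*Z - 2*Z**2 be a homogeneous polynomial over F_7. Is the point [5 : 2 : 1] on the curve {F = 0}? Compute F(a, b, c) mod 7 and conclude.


F(5,2,1) ≡ 2 (mod 7); P is NOT on the curve.

Evaluate F(5, 2, 1) term-by-term (mod 7).
  X**2 ↦ 1·25·1·1 = 25
  2*X*Y ↦ 2·5·2·1 = 20
  2*X*Z ↦ 2·5·1·1 = 10
  2*Y**2 ↦ 2·1·4·1 = 8
  2*Y*Z ↦ 2·1·2·1 = 4
  -2*Z**2 ↦ -2·1·1·1 = -2
Sum: F(5, 2, 1) = (25) + (20) + (10) + (8) + (4) + (-2) = 65.
Reducing mod 7: 65 ≡ 2 (mod 7).
Since F(a, b, c) ≡ 2 ≠ 0 (mod 7), P does NOT lie on the curve.


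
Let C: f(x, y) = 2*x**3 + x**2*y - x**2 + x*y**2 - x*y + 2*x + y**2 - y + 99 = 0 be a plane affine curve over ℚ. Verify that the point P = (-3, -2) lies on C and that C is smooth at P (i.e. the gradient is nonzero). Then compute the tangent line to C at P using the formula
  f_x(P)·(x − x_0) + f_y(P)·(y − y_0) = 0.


Tangent line at P: 80*x + 19*y + 278 = 0.

Step 1: f(-3, -2) = 0, so P lies on C.
Step 2: partial derivatives
  f_x(x, y) = 6*x**2 + 2*x*y - 2*x + y**2 - y + 2, f_y(x, y) = x**2 + 2*x*y - x + 2*y - 1.
  f_x(P) = 80, f_y(P) = 19 (gradient nonzero, so P is smooth).
Step 3: tangent line at P: 80·(x − -3) + 19·(y − -2) = 0.
Expanding: 80*x + 19*y + 278 = 0.


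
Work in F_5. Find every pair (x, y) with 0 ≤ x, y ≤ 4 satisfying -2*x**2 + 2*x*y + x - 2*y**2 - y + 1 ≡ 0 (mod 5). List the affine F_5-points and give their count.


Affine F_5-points: {(0, 3), (0, 4), (1, 0), (1, 3), (2, 0), (2, 4)}; count = 6.

For each of the 25 pairs (x, y) ∈ F_5², evaluate f(x, y) mod 5. Record the zeros.
  x = 0: [0↦1, 1↦3, 2↦1, 3↦0, 4↦0]  zeros at y ∈ {3, 4}
  x = 1: [0↦0, 1↦4, 2↦4, 3↦0, 4↦2]  zeros at y ∈ {0, 3}
  x = 2: [0↦0, 1↦1, 2↦3, 3↦1, 4↦0]  zeros at y ∈ {0, 4}
  x = 3: [0↦1, 1↦4, 2↦3, 3↦3, 4↦4]  zeros at y ∈ ∅
  x = 4: [0↦3, 1↦3, 2↦4, 3↦1, 4↦4]  zeros at y ∈ ∅
Collecting zeros: affine points = {(0, 3), (0, 4), (1, 0), (1, 3), (2, 0), (2, 4)}.
Total count |C(F_5)_aff| = 6.


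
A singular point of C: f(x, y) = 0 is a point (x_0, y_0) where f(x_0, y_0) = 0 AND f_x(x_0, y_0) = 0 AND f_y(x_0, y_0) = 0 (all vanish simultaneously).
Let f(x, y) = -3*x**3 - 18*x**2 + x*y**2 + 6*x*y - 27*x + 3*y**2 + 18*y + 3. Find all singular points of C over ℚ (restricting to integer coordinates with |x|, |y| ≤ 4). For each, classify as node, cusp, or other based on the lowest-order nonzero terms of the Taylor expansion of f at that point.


Singular points: {(-2, -3)}; classification: cusp.

Compute partial derivatives:
  f_x = -9*x**2 - 36*x + y**2 + 6*y - 27.
  f_y = 2*x*y + 6*x + 6*y + 18.
Scan x_0 ∈ {−4, ..., 4}. For each x_0, f_y(x_0, y) is a polynomial in y; find its integer roots y ∈ {−4, ..., 4}, then test f_x and f at those candidates.
  x = -4: f_y(-4, y) = -2*y - 6; vanishes at y ∈ {-3}. (-4, -3): f_x = -36 ≠ 0.
  x = -3: f_y(-3, y) = 0; vanishes at y ∈ {-4, -3, -2, -1, 0, 1, 2, 3, 4}. (-3, -4): f_x = -8 ≠ 0; (-3, -3): f_x = -9 ≠ 0; (-3, -2): f_x = -8 ≠ 0; (-3, -1): f_x = -5 ≠ 0; (-3, 0): f_x = 0 but f = 3 ≠ 0; (-3, 1): f_x = 7 ≠ 0; (-3, 2): f_x = 16 ≠ 0; (-3, 3): f_x = 27 ≠ 0; (-3, 4): f_x = 40 ≠ 0.
  x = -2: f_y(-2, y) = 2*y + 6; vanishes at y ∈ {-3}. (-2, -3): f_x = 0, f = 0 — SINGULAR.
  x = -1: f_y(-1, y) = 4*y + 12; vanishes at y ∈ {-3}. (-1, -3): f_x = -9 ≠ 0.
  x = 0: f_y(0, y) = 6*y + 18; vanishes at y ∈ {-3}. (0, -3): f_x = -36 ≠ 0.
  x = 1: f_y(1, y) = 8*y + 24; vanishes at y ∈ {-3}. (1, -3): f_x = -81 ≠ 0.
  x = 2: f_y(2, y) = 10*y + 30; vanishes at y ∈ {-3}. (2, -3): f_x = -144 ≠ 0.
  x = 3: f_y(3, y) = 12*y + 36; vanishes at y ∈ {-3}. (3, -3): f_x = -225 ≠ 0.
  x = 4: f_y(4, y) = 14*y + 42; vanishes at y ∈ {-3}. (4, -3): f_x = -324 ≠ 0.
Only singular point on the grid: (-2, -3).
Classify: substitute x = -2 + u, y = -3 + v and expand: f = -3*u**3 + u*v**2 + v**2.
No constant or linear terms (consistent with a singular point). Quadratic part: v**2. Cubic part: -3*u**3 + u*v**2.
The quadratic part v**2 is a perfect square, so there is a single (double) tangent line v = 0, i.e. y = -3. Restricting the cubic part to that line (v = 0) leaves -3*u**3 ≠ 0, so f is not divisible by v and the branch is v² ≈ 3*u**3 to lowest order — this is a cusp.
Classification: cusp.


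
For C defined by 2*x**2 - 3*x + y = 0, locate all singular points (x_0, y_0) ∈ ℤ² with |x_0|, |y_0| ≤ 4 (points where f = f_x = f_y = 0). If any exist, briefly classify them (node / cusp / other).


No singular points in the scanned grid; C is smooth there.

Compute partial derivatives:
  f_x = 4*x - 3.
  f_y = 1.
f_y = 1 is a nonzero constant, so f_y never vanishes: no point (x, y) can satisfy f = f_x = f_y = 0. In particular no (x, y) ∈ {−4, ..., 4}² is singular; the curve is smooth.


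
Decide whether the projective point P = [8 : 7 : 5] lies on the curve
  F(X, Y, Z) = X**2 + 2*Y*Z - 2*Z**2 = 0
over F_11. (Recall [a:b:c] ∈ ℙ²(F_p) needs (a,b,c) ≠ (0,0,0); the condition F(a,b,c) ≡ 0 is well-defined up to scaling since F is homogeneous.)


F(8,7,5) ≡ 7 (mod 11); P is NOT on the curve.

Evaluate F(8, 7, 5) term-by-term (mod 11).
  X**2 ↦ 1·64·1·1 = 64
  2*Y*Z ↦ 2·1·7·5 = 70
  -2*Z**2 ↦ -2·1·1·25 = -50
Sum: F(8, 7, 5) = (64) + (70) + (-50) = 84.
Reducing mod 11: 84 ≡ 7 (mod 11).
Since F(a, b, c) ≡ 7 ≠ 0 (mod 11), P does NOT lie on the curve.


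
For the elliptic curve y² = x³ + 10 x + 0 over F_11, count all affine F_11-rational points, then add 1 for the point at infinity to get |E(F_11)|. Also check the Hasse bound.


Affine points = {(0, 0), (1, 0), (4, 4), (4, 7), (6, 1), (6, 10), (8, 3), (8, 8), (9, 4), (9, 7), (10, 0)}; affine count = 11; |E(F_11)| = 12.

Discriminant check: Δ ∝ 4a³ + 27b² = 4·10³ + 27·0² = 4·1000 + 27·0 ≡ 7 (mod 11). Nonzero ⇒ E is nonsingular.
For each x ∈ F_11, compute rhs = x³ + 10·x + 0 mod 11, then count y ∈ F_11 with y² ≡ rhs.
  x = 0: rhs = 0, matching y values: 0 (1 points).
  x = 1: rhs = 0, matching y values: 0 (1 points).
  x = 2: rhs = 6, matching y values: none (0 points).
  x = 3: rhs = 2, matching y values: none (0 points).
  x = 4: rhs = 5, matching y values: 4, 7 (2 points).
  x = 5: rhs = 10, matching y values: none (0 points).
  x = 6: rhs = 1, matching y values: 1, 10 (2 points).
  x = 7: rhs = 6, matching y values: none (0 points).
  x = 8: rhs = 9, matching y values: 3, 8 (2 points).
  x = 9: rhs = 5, matching y values: 4, 7 (2 points).
  x = 10: rhs = 0, matching y values: 0 (1 points).
Total affine count: 11.
Full point count |E(F_11)| = 11 + 1 = 12.
Hasse bound: |12 − (11+1)| = |0| = 0 ≤ 2√11 ≈ 6.6332 ✓.


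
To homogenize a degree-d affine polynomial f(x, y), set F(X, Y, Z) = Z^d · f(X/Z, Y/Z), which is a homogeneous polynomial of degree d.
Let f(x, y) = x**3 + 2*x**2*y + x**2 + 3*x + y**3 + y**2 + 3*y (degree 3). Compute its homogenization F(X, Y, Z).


F(X, Y, Z) = X**3 + 2*X**2*Y + X**2*Z + 3*X*Z**2 + Y**3 + Y**2*Z + 3*Y*Z**2

deg(f) = 3.
Substitute x = X/Z, y = Y/Z into f, then multiply by Z^3.
  monomial 1·x^3·y^0 ↦ 1·X^3·Y^0·Z^0.
  monomial 2·x^2·y^1 ↦ 2·X^2·Y^1·Z^0.
  monomial 1·x^2·y^0 ↦ 1·X^2·Y^0·Z^1.
  monomial 3·x^1·y^0 ↦ 3·X^1·Y^0·Z^2.
  monomial 1·x^0·y^3 ↦ 1·X^0·Y^3·Z^0.
  monomial 1·x^0·y^2 ↦ 1·X^0·Y^2·Z^1.
  monomial 3·x^0·y^1 ↦ 3·X^0·Y^1·Z^2.
Collecting: F(X, Y, Z) = X**3 + 2*X**2*Y + X**2*Z + 3*X*Z**2 + Y**3 + Y**2*Z + 3*Y*Z**2.


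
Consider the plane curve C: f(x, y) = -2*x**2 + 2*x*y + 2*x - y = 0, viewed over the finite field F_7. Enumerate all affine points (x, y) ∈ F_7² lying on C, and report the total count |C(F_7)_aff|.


Affine F_7-points: {(0, 0), (1, 0), (2, 6), (3, 1), (5, 6), (6, 1)}; count = 6.

For each of the 49 pairs (x, y) ∈ F_7², evaluate f(x, y) mod 7. Record the zeros.
  x = 0: [0↦0, 1↦6, 2↦5, 3↦4, 4↦3, 5↦2, 6↦1]  zeros at y ∈ {0}
  x = 1: [0↦0, 1↦1, 2↦2, 3↦3, 4↦4, 5↦5, 6↦6]  zeros at y ∈ {0}
  x = 2: [0↦3, 1↦6, 2↦2, 3↦5, 4↦1, 5↦4, 6↦0]  zeros at y ∈ {6}
  x = 3: [0↦2, 1↦0, 2↦5, 3↦3, 4↦1, 5↦6, 6↦4]  zeros at y ∈ {1}
  x = 4: [0↦4, 1↦4, 2↦4, 3↦4, 4↦4, 5↦4, 6↦4]  zeros at y ∈ ∅
  x = 5: [0↦2, 1↦4, 2↦6, 3↦1, 4↦3, 5↦5, 6↦0]  zeros at y ∈ {6}
  x = 6: [0↦3, 1↦0, 2↦4, 3↦1, 4↦5, 5↦2, 6↦6]  zeros at y ∈ {1}
Collecting zeros: affine points = {(0, 0), (1, 0), (2, 6), (3, 1), (5, 6), (6, 1)}.
Total count |C(F_7)_aff| = 6.


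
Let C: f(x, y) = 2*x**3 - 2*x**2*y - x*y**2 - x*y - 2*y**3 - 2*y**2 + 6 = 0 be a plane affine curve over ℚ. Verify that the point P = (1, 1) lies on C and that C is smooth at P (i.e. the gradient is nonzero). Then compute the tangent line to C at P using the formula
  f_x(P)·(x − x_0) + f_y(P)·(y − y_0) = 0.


Tangent line at P: 15 - 15*y = 0.

Step 1: f(1, 1) = 0, so P lies on C.
Step 2: partial derivatives
  f_x(x, y) = 6*x**2 - 4*x*y - y**2 - y, f_y(x, y) = -2*x**2 - 2*x*y - x - 6*y**2 - 4*y.
  f_x(P) = 0, f_y(P) = -15 (gradient nonzero, so P is smooth).
Step 3: tangent line at P: 0·(x − 1) + -15·(y − 1) = 0.
Expanding: 15 - 15*y = 0.


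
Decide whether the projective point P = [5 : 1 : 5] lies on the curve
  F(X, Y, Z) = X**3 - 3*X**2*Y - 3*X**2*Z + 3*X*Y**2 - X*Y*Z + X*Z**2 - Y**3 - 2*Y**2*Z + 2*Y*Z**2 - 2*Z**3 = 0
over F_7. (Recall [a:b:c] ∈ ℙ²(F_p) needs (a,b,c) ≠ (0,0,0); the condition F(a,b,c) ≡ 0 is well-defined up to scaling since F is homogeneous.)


F(5,1,5) ≡ 6 (mod 7); P is NOT on the curve.

Evaluate F(5, 1, 5) term-by-term (mod 7).
  X**3 ↦ 1·125·1·1 = 125
  -3*X**2*Y ↦ -3·25·1·1 = -75
  -3*X**2*Z ↦ -3·25·1·5 = -375
  3*X*Y**2 ↦ 3·5·1·1 = 15
  -X*Y*Z ↦ -1·5·1·5 = -25
  X*Z**2 ↦ 1·5·1·25 = 125
  -Y**3 ↦ -1·1·1·1 = -1
  -2*Y**2*Z ↦ -2·1·1·5 = -10
  2*Y*Z**2 ↦ 2·1·1·25 = 50
  -2*Z**3 ↦ -2·1·1·125 = -250
Sum: F(5, 1, 5) = (125) + (-75) + (-375) + (15) + (-25) + (125) + (-1) + (-10) + (50) + (-250) = -421.
Reducing mod 7: -421 ≡ 6 (mod 7).
Since F(a, b, c) ≡ 6 ≠ 0 (mod 7), P does NOT lie on the curve.


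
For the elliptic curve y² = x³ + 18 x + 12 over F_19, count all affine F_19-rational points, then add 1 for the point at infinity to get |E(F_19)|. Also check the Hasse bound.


Affine points = {(3, 6), (3, 13), (7, 5), (7, 14), (13, 7), (13, 12), (14, 5), (14, 14), (15, 3), (15, 16), (16, 8), (16, 11), (17, 5), (17, 14)}; affine count = 14; |E(F_19)| = 15.

Discriminant check: Δ ∝ 4a³ + 27b² = 4·18³ + 27·12² = 4·5832 + 27·144 ≡ 8 (mod 19). Nonzero ⇒ E is nonsingular.
For each x ∈ F_19, compute rhs = x³ + 18·x + 12 mod 19, then count y ∈ F_19 with y² ≡ rhs.
  x = 0: rhs = 12, matching y values: none (0 points).
  x = 1: rhs = 12, matching y values: none (0 points).
  x = 2: rhs = 18, matching y values: none (0 points).
  x = 3: rhs = 17, matching y values: 6, 13 (2 points).
  x = 4: rhs = 15, matching y values: none (0 points).
  x = 5: rhs = 18, matching y values: none (0 points).
  x = 6: rhs = 13, matching y values: none (0 points).
  x = 7: rhs = 6, matching y values: 5, 14 (2 points).
  x = 8: rhs = 3, matching y values: none (0 points).
  x = 9: rhs = 10, matching y values: none (0 points).
  x = 10: rhs = 14, matching y values: none (0 points).
  x = 11: rhs = 2, matching y values: none (0 points).
  x = 12: rhs = 18, matching y values: none (0 points).
  x = 13: rhs = 11, matching y values: 7, 12 (2 points).
  x = 14: rhs = 6, matching y values: 5, 14 (2 points).
  x = 15: rhs = 9, matching y values: 3, 16 (2 points).
  x = 16: rhs = 7, matching y values: 8, 11 (2 points).
  x = 17: rhs = 6, matching y values: 5, 14 (2 points).
  x = 18: rhs = 12, matching y values: none (0 points).
Total affine count: 14.
Full point count |E(F_19)| = 14 + 1 = 15.
Hasse bound: |15 − (19+1)| = |-5| = 5 ≤ 2√19 ≈ 8.7178 ✓.


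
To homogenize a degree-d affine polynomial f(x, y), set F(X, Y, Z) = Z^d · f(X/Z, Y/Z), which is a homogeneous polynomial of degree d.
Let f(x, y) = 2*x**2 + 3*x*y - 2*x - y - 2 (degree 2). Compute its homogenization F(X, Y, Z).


F(X, Y, Z) = 2*X**2 + 3*X*Y - 2*X*Z - Y*Z - 2*Z**2

deg(f) = 2.
Substitute x = X/Z, y = Y/Z into f, then multiply by Z^2.
  monomial 2·x^2·y^0 ↦ 2·X^2·Y^0·Z^0.
  monomial 3·x^1·y^1 ↦ 3·X^1·Y^1·Z^0.
  monomial -2·x^1·y^0 ↦ -2·X^1·Y^0·Z^1.
  monomial -1·x^0·y^1 ↦ -1·X^0·Y^1·Z^1.
  monomial -2·x^0·y^0 ↦ -2·X^0·Y^0·Z^2.
Collecting: F(X, Y, Z) = 2*X**2 + 3*X*Y - 2*X*Z - Y*Z - 2*Z**2.


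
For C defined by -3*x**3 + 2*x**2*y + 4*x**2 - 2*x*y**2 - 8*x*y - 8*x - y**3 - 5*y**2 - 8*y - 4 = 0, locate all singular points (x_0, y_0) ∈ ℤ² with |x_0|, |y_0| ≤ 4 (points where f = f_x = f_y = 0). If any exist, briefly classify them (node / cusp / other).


Singular points: {(0, -2)}; classification: cusp.

Compute partial derivatives:
  f_x = -9*x**2 + 4*x*y + 8*x - 2*y**2 - 8*y - 8.
  f_y = 2*x**2 - 4*x*y - 8*x - 3*y**2 - 10*y - 8.
Scan x_0 ∈ {−4, ..., 4}. For each x_0, f_y(x_0, y) is a polynomial in y; find its integer roots y ∈ {−4, ..., 4}, then test f_x and f at those candidates.
  x = -4: f_y(-4, y) = -3*y**2 + 6*y + 56; no integer root y with |y| ≤ 4.
  x = -3: f_y(-3, y) = -3*y**2 + 2*y + 34; no integer root y with |y| ≤ 4.
  x = -2: f_y(-2, y) = -3*y**2 - 2*y + 16; vanishes at y ∈ {2}. (-2, 2): f_x = -100 ≠ 0.
  x = -1: f_y(-1, y) = -3*y**2 - 6*y + 2; no integer root y with |y| ≤ 4.
  x = 0: f_y(0, y) = -3*y**2 - 10*y - 8; vanishes at y ∈ {-2}. (0, -2): f_x = 0, f = 0 — SINGULAR.
  x = 1: f_y(1, y) = -3*y**2 - 14*y - 14; no integer root y with |y| ≤ 4.
  x = 2: f_y(2, y) = -3*y**2 - 18*y - 16; no integer root y with |y| ≤ 4.
  x = 3: f_y(3, y) = -3*y**2 - 22*y - 14; no integer root y with |y| ≤ 4.
  x = 4: f_y(4, y) = -3*y**2 - 26*y - 8; no integer root y with |y| ≤ 4.
Only singular point on the grid: (0, -2).
Classify: substitute x = 0 + u, y = -2 + v and expand: f = -3*u**3 + 2*u**2*v - 2*u*v**2 - v**3 + v**2.
No constant or linear terms (consistent with a singular point). Quadratic part: v**2. Cubic part: -3*u**3 + 2*u**2*v - 2*u*v**2 - v**3.
The quadratic part v**2 is a perfect square, so there is a single (double) tangent line v = 0, i.e. y = -2. Restricting the cubic part to that line (v = 0) leaves -3*u**3 ≠ 0, so f is not divisible by v and the branch is v² ≈ 3*u**3 to lowest order — this is a cusp.
Classification: cusp.


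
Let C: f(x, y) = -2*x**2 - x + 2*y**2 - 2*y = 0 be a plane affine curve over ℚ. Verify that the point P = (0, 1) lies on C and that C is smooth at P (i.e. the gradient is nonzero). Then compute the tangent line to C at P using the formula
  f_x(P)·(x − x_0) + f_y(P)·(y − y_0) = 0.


Tangent line at P: -x + 2*y - 2 = 0.

Step 1: f(0, 1) = 0, so P lies on C.
Step 2: partial derivatives
  f_x(x, y) = -4*x - 1, f_y(x, y) = 4*y - 2.
  f_x(P) = -1, f_y(P) = 2 (gradient nonzero, so P is smooth).
Step 3: tangent line at P: -1·(x − 0) + 2·(y − 1) = 0.
Expanding: -x + 2*y - 2 = 0.


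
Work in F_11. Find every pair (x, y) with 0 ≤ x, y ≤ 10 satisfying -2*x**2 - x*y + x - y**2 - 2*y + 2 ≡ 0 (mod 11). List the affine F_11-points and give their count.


Affine F_11-points: {(0, 4), (0, 5), (2, 9), (4, 1), (4, 4), (5, 6), (5, 9), (7, 1), (9, 5), (9, 6)}; count = 10.

For each of the 121 pairs (x, y) ∈ F_11², evaluate f(x, y) mod 11. Record the zeros.
  x = 0: [0↦2, 1↦10, 2↦5, 3↦9, 4↦0, 5↦0, 6↦9, 7↦5, 8↦10, 9↦2, 10↦3]  zeros at y ∈ {4, 5}
  x = 1: [0↦1, 1↦8, 2↦2, 3↦5, 4↦6, 5↦5, 6↦2, 7↦8, 8↦1, 9↦3, 10↦3]  zeros at y ∈ ∅
  x = 2: [0↦7, 1↦2, 2↦6, 3↦8, 4↦8, 5↦6, 6↦2, 7↦7, 8↦10, 9↦0, 10↦10]  zeros at y ∈ {9}
  x = 3: [0↦9, 1↦3, 2↦6, 3↦7, 4↦6, 5↦3, 6↦9, 7↦2, 8↦4, 9↦4, 10↦2]  zeros at y ∈ ∅
  x = 4: [0↦7, 1↦0, 2↦2, 3↦2, 4↦0, 5↦7, 6↦1, 7↦4, 8↦5, 9↦4, 10↦1]  zeros at y ∈ {1, 4}
  x = 5: [0↦1, 1↦4, 2↦5, 3↦4, 4↦1, 5↦7, 6↦0, 7↦2, 8↦2, 9↦0, 10↦7]  zeros at y ∈ {6, 9}
  x = 6: [0↦2, 1↦4, 2↦4, 3↦2, 4↦9, 5↦3, 6↦6, 7↦7, 8↦6, 9↦3, 10↦9]  zeros at y ∈ ∅
  x = 7: [0↦10, 1↦0, 2↦10, 3↦7, 4↦2, 5↦6, 6↦8, 7↦8, 8↦6, 9↦2, 10↦7]  zeros at y ∈ {1}
  x = 8: [0↦3, 1↦3, 2↦1, 3↦8, 4↦2, 5↦5, 6↦6, 7↦5, 8↦2, 9↦8, 10↦1]  zeros at y ∈ ∅
  x = 9: [0↦3, 1↦2, 2↦10, 3↦5, 4↦9, 5↦0, 6↦0, 7↦9, 8↦5, 9↦10, 10↦2]  zeros at y ∈ {5, 6}
  x = 10: [0↦10, 1↦8, 2↦4, 3↦9, 4↦1, 5↦2, 6↦1, 7↦9, 8↦4, 9↦8, 10↦10]  zeros at y ∈ ∅
Collecting zeros: affine points = {(0, 4), (0, 5), (2, 9), (4, 1), (4, 4), (5, 6), (5, 9), (7, 1), (9, 5), (9, 6)}.
Total count |C(F_11)_aff| = 10.


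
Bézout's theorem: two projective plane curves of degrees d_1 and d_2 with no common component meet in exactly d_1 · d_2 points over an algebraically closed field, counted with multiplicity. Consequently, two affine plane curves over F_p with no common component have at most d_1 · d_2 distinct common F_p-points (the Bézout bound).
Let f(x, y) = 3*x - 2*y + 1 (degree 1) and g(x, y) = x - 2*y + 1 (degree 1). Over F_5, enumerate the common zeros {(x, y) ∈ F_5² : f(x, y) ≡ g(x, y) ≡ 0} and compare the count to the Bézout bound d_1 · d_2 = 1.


Common zeros: {(0, 3)}; count = 1; Bézout bound = 1.

deg(f) = 1, deg(g) = 1, so Bézout bound = 1.
Scan x ∈ F_5. For each x, list the y ∈ F_5 with f(x, y) ≡ 0 and those with g(x, y) ≡ 0 (mod 5); the common zeros in that column are the intersection.
  x = 0: f ≡ 0 at y ∈ {3}; g ≡ 0 at y ∈ {3}; common: {3}.
  x = 1: f ≡ 0 at y ∈ {2}; g ≡ 0 at y ∈ {1}; common: ∅.
  x = 2: f ≡ 0 at y ∈ {1}; g ≡ 0 at y ∈ {4}; common: ∅.
  x = 3: f ≡ 0 at y ∈ {0}; g ≡ 0 at y ∈ {2}; common: ∅.
  x = 4: f ≡ 0 at y ∈ {4}; g ≡ 0 at y ∈ {0}; common: ∅.
Collecting: common zeros = {(0, 3)}, so the count is 1.
Comparison with the Bézout bound: 1 ≤ 1 = deg(f)·deg(g), as expected for curves with no common component (the bound is attained).


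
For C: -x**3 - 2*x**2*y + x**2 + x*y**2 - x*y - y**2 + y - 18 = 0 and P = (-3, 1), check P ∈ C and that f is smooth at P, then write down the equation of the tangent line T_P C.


Tangent line at P: -21*x - 22*y - 41 = 0.

Step 1: f(-3, 1) = 0, so P lies on C.
Step 2: partial derivatives
  f_x(x, y) = -3*x**2 - 4*x*y + 2*x + y**2 - y, f_y(x, y) = -2*x**2 + 2*x*y - x - 2*y + 1.
  f_x(P) = -21, f_y(P) = -22 (gradient nonzero, so P is smooth).
Step 3: tangent line at P: -21·(x − -3) + -22·(y − 1) = 0.
Expanding: -21*x - 22*y - 41 = 0.


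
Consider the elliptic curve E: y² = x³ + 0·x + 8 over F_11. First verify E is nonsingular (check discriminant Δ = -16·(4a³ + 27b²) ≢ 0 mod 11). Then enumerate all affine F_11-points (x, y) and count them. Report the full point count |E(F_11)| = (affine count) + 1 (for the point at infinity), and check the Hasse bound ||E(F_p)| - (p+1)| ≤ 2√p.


Affine points = {(1, 3), (1, 8), (2, 4), (2, 7), (5, 1), (5, 10), (6, 2), (6, 9), (8, 5), (8, 6), (9, 0)}; affine count = 11; |E(F_11)| = 12.

Discriminant check: Δ ∝ 4a³ + 27b² = 4·0³ + 27·8² = 4·0 + 27·64 ≡ 1 (mod 11). Nonzero ⇒ E is nonsingular.
For each x ∈ F_11, compute rhs = x³ + 0·x + 8 mod 11, then count y ∈ F_11 with y² ≡ rhs.
  x = 0: rhs = 8, matching y values: none (0 points).
  x = 1: rhs = 9, matching y values: 3, 8 (2 points).
  x = 2: rhs = 5, matching y values: 4, 7 (2 points).
  x = 3: rhs = 2, matching y values: none (0 points).
  x = 4: rhs = 6, matching y values: none (0 points).
  x = 5: rhs = 1, matching y values: 1, 10 (2 points).
  x = 6: rhs = 4, matching y values: 2, 9 (2 points).
  x = 7: rhs = 10, matching y values: none (0 points).
  x = 8: rhs = 3, matching y values: 5, 6 (2 points).
  x = 9: rhs = 0, matching y values: 0 (1 points).
  x = 10: rhs = 7, matching y values: none (0 points).
Total affine count: 11.
Full point count |E(F_11)| = 11 + 1 = 12.
Hasse bound: |12 − (11+1)| = |0| = 0 ≤ 2√11 ≈ 6.6332 ✓.


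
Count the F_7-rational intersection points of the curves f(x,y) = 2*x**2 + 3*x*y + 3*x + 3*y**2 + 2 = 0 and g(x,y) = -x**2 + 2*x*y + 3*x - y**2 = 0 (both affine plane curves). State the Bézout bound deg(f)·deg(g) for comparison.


Common zeros: {(5, 4)}; count = 1; Bézout bound = 4.

deg(f) = 2, deg(g) = 2, so Bézout bound = 4.
Scan x ∈ F_7. For each x, list the y ∈ F_7 with f(x, y) ≡ 0 and those with g(x, y) ≡ 0 (mod 7); the common zeros in that column are the intersection.
  x = 0: f ≡ 0 at y ∈ {2, 5}; g ≡ 0 at y ∈ {0}; common: ∅.
  x = 1: f ≡ 0 at y ∈ {0, 6}; g ≡ 0 at y ∈ ∅; common: ∅.
  x = 2: f ≡ 0 at y ∈ ∅; g ≡ 0 at y ∈ ∅; common: ∅.
  x = 3: f ≡ 0 at y ∈ ∅; g ≡ 0 at y ∈ {0, 6}; common: ∅.
  x = 4: f ≡ 0 at y ∈ ∅; g ≡ 0 at y ∈ ∅; common: ∅.
  x = 5: f ≡ 0 at y ∈ {4, 5}; g ≡ 0 at y ∈ {4, 6}; common: {4}.
  x = 6: f ≡ 0 at y ∈ {2, 6}; g ≡ 0 at y ∈ {1, 4}; common: ∅.
Collecting: common zeros = {(5, 4)}, so the count is 1.
Comparison with the Bézout bound: 1 ≤ 4 = deg(f)·deg(g), as expected for curves with no common component (the affine F_7-count falls short of the bound because intersections may lie at infinity, over extension fields, or carry multiplicity).


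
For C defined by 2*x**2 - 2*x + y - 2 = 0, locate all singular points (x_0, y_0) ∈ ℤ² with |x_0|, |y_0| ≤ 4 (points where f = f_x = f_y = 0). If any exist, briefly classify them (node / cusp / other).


No singular points in the scanned grid; C is smooth there.

Compute partial derivatives:
  f_x = 4*x - 2.
  f_y = 1.
f_y = 1 is a nonzero constant, so f_y never vanishes: no point (x, y) can satisfy f = f_x = f_y = 0. In particular no (x, y) ∈ {−4, ..., 4}² is singular; the curve is smooth.


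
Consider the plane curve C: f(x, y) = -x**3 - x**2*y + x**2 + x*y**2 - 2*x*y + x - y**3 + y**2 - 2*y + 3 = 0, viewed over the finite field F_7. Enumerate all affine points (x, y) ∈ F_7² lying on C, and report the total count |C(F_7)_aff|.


Affine F_7-points: {(0, 3), (0, 6), (1, 1), (2, 1), (4, 1), (5, 5), (6, 5)}; count = 7.

For each of the 49 pairs (x, y) ∈ F_7², evaluate f(x, y) mod 7. Record the zeros.
  x = 0: [0↦3, 1↦1, 2↦2, 3↦0, 4↦3, 5↦5, 6↦0]  zeros at y ∈ {3, 6}
  x = 1: [0↦4, 1↦0, 2↦1, 3↦1, 4↦1, 5↦2, 6↦5]  zeros at y ∈ {1}
  x = 2: [0↦1, 1↦0, 2↦6, 3↦6, 4↦1, 5↦6, 6↦1]  zeros at y ∈ {1}
  x = 3: [0↦2, 1↦2, 2↦4, 3↦2, 4↦4, 5↦4, 6↦3]  zeros at y ∈ ∅
  x = 4: [0↦1, 1↦0, 2↦3, 3↦4, 4↦4, 5↦4, 6↦5]  zeros at y ∈ {1}
  x = 5: [0↦6, 1↦2, 2↦4, 3↦6, 4↦2, 5↦0, 6↦1]  zeros at y ∈ {5}
  x = 6: [0↦4, 1↦2, 2↦1, 3↦2, 4↦6, 5↦0, 6↦6]  zeros at y ∈ {5}
Collecting zeros: affine points = {(0, 3), (0, 6), (1, 1), (2, 1), (4, 1), (5, 5), (6, 5)}.
Total count |C(F_7)_aff| = 7.


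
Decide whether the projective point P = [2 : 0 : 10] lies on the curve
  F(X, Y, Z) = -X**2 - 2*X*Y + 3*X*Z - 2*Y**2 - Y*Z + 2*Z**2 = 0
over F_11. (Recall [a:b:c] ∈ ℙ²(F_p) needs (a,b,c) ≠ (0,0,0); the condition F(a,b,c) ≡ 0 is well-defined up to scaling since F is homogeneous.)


F(2,0,10) ≡ 3 (mod 11); P is NOT on the curve.

Evaluate F(2, 0, 10) term-by-term (mod 11).
  -X**2 ↦ -1·4·1·1 = -4
  -2*X*Y ↦ -2·2·0·1 = 0
  3*X*Z ↦ 3·2·1·10 = 60
  -2*Y**2 ↦ -2·1·0·1 = 0
  -Y*Z ↦ -1·1·0·10 = 0
  2*Z**2 ↦ 2·1·1·100 = 200
Sum: F(2, 0, 10) = (-4) + (0) + (60) + (0) + (0) + (200) = 256.
Reducing mod 11: 256 ≡ 3 (mod 11).
Since F(a, b, c) ≡ 3 ≠ 0 (mod 11), P does NOT lie on the curve.


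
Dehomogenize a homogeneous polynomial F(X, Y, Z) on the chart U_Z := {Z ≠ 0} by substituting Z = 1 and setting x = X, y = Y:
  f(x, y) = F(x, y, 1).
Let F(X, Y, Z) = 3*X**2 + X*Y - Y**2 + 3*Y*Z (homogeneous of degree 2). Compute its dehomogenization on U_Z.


f(x, y) = 3*x**2 + x*y - y**2 + 3*y

On U_Z we set Z = 1. Each monomial c·X^i·Y^j·Z^k in F becomes c·x^i·y^j·1^k = c·x^i·y^j.
Substituting Z = 1: F(X, Y, 1) = 3*x**2 + x*y - y**2 + 3*y.
Note: deg(f) ≤ deg(F) = 2; strict inequality happens when F is divisible by Z (lost terms).


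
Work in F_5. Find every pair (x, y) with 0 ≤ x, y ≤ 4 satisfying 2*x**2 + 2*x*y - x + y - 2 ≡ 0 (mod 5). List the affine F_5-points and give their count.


Affine F_5-points: {(0, 2), (1, 2), (3, 1), (4, 1)}; count = 4.

For each of the 25 pairs (x, y) ∈ F_5², evaluate f(x, y) mod 5. Record the zeros.
  x = 0: [0↦3, 1↦4, 2↦0, 3↦1, 4↦2]  zeros at y ∈ {2}
  x = 1: [0↦4, 1↦2, 2↦0, 3↦3, 4↦1]  zeros at y ∈ {2}
  x = 2: [0↦4, 1↦4, 2↦4, 3↦4, 4↦4]  zeros at y ∈ ∅
  x = 3: [0↦3, 1↦0, 2↦2, 3↦4, 4↦1]  zeros at y ∈ {1}
  x = 4: [0↦1, 1↦0, 2↦4, 3↦3, 4↦2]  zeros at y ∈ {1}
Collecting zeros: affine points = {(0, 2), (1, 2), (3, 1), (4, 1)}.
Total count |C(F_5)_aff| = 4.


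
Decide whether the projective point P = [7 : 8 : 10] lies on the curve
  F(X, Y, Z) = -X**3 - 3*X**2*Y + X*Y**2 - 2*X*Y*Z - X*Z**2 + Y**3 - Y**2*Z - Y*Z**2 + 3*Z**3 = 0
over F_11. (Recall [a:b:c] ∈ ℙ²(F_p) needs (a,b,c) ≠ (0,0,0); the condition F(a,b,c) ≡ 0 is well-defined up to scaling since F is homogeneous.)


F(7,8,10) ≡ 6 (mod 11); P is NOT on the curve.

Evaluate F(7, 8, 10) term-by-term (mod 11).
  -X**3 ↦ -1·343·1·1 = -343
  -3*X**2*Y ↦ -3·49·8·1 = -1176
  X*Y**2 ↦ 1·7·64·1 = 448
  -2*X*Y*Z ↦ -2·7·8·10 = -1120
  -X*Z**2 ↦ -1·7·1·100 = -700
  Y**3 ↦ 1·1·512·1 = 512
  -Y**2*Z ↦ -1·1·64·10 = -640
  -Y*Z**2 ↦ -1·1·8·100 = -800
  3*Z**3 ↦ 3·1·1·1000 = 3000
Sum: F(7, 8, 10) = (-343) + (-1176) + (448) + (-1120) + (-700) + (512) + (-640) + (-800) + (3000) = -819.
Reducing mod 11: -819 ≡ 6 (mod 11).
Since F(a, b, c) ≡ 6 ≠ 0 (mod 11), P does NOT lie on the curve.


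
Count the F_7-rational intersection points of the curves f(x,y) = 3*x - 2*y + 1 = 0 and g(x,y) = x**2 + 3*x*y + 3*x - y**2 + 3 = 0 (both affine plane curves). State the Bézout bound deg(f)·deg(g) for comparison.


Common zeros: ∅; count = 0; Bézout bound = 2.

deg(f) = 1, deg(g) = 2, so Bézout bound = 2.
Scan x ∈ F_7. For each x, list the y ∈ F_7 with f(x, y) ≡ 0 and those with g(x, y) ≡ 0 (mod 7); the common zeros in that column are the intersection.
  x = 0: f ≡ 0 at y ∈ {4}; g ≡ 0 at y ∈ ∅; common: ∅.
  x = 1: f ≡ 0 at y ∈ {2}; g ≡ 0 at y ∈ {0, 3}; common: ∅.
  x = 2: f ≡ 0 at y ∈ {0}; g ≡ 0 at y ∈ {2, 4}; common: ∅.
  x = 3: f ≡ 0 at y ∈ {5}; g ≡ 0 at y ∈ {0, 2}; common: ∅.
  x = 4: f ≡ 0 at y ∈ {3}; g ≡ 0 at y ∈ {1, 4}; common: ∅.
  x = 5: f ≡ 0 at y ∈ {1}; g ≡ 0 at y ∈ ∅; common: ∅.
  x = 6: f ≡ 0 at y ∈ {6}; g ≡ 0 at y ∈ ∅; common: ∅.
Collecting: common zeros = ∅, so the count is 0.
Comparison with the Bézout bound: 0 ≤ 2 = deg(f)·deg(g), as expected for curves with no common component (the affine F_7-count falls short of the bound because intersections may lie at infinity, over extension fields, or carry multiplicity).


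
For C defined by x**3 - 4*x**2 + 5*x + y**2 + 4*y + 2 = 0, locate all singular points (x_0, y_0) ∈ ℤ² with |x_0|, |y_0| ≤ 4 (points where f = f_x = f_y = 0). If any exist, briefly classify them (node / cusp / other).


Singular points: {(1, -2)}; classification: node.

Compute partial derivatives:
  f_x = 3*x**2 - 8*x + 5.
  f_y = 2*y + 4.
Scan x_0 ∈ {−4, ..., 4}. For each x_0, f_y(x_0, y) is a polynomial in y; find its integer roots y ∈ {−4, ..., 4}, then test f_x and f at those candidates.
  x = -4: f_y(-4, y) = 2*y + 4; vanishes at y ∈ {-2}. (-4, -2): f_x = 85 ≠ 0.
  x = -3: f_y(-3, y) = 2*y + 4; vanishes at y ∈ {-2}. (-3, -2): f_x = 56 ≠ 0.
  x = -2: f_y(-2, y) = 2*y + 4; vanishes at y ∈ {-2}. (-2, -2): f_x = 33 ≠ 0.
  x = -1: f_y(-1, y) = 2*y + 4; vanishes at y ∈ {-2}. (-1, -2): f_x = 16 ≠ 0.
  x = 0: f_y(0, y) = 2*y + 4; vanishes at y ∈ {-2}. (0, -2): f_x = 5 ≠ 0.
  x = 1: f_y(1, y) = 2*y + 4; vanishes at y ∈ {-2}. (1, -2): f_x = 0, f = 0 — SINGULAR.
  x = 2: f_y(2, y) = 2*y + 4; vanishes at y ∈ {-2}. (2, -2): f_x = 1 ≠ 0.
  x = 3: f_y(3, y) = 2*y + 4; vanishes at y ∈ {-2}. (3, -2): f_x = 8 ≠ 0.
  x = 4: f_y(4, y) = 2*y + 4; vanishes at y ∈ {-2}. (4, -2): f_x = 21 ≠ 0.
Only singular point on the grid: (1, -2).
Classify: substitute x = 1 + u, y = -2 + v and expand: f = u**3 - u**2 + v**2.
No constant or linear terms (consistent with a singular point). Quadratic part: -u**2 + v**2. Cubic part: u**3.
The quadratic part v**2 - u**2 = (v − u)(v + u) splits into two distinct linear factors, so there are two distinct tangent lines y − -2 = ±(x − 1) — this is a node (ordinary double point).
Classification: node.


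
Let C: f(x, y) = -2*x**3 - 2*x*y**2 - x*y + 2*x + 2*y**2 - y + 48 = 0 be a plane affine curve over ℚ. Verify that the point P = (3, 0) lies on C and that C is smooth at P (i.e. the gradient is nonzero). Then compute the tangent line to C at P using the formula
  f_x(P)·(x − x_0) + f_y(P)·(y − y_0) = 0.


Tangent line at P: -52*x - 4*y + 156 = 0.

Step 1: f(3, 0) = 0, so P lies on C.
Step 2: partial derivatives
  f_x(x, y) = -6*x**2 - 2*y**2 - y + 2, f_y(x, y) = -4*x*y - x + 4*y - 1.
  f_x(P) = -52, f_y(P) = -4 (gradient nonzero, so P is smooth).
Step 3: tangent line at P: -52·(x − 3) + -4·(y − 0) = 0.
Expanding: -52*x - 4*y + 156 = 0.


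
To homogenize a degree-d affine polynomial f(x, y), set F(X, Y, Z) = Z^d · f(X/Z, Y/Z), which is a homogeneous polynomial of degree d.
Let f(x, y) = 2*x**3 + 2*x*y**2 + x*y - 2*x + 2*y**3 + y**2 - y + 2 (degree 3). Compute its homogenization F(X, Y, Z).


F(X, Y, Z) = 2*X**3 + 2*X*Y**2 + X*Y*Z - 2*X*Z**2 + 2*Y**3 + Y**2*Z - Y*Z**2 + 2*Z**3

deg(f) = 3.
Substitute x = X/Z, y = Y/Z into f, then multiply by Z^3.
  monomial 2·x^3·y^0 ↦ 2·X^3·Y^0·Z^0.
  monomial 2·x^1·y^2 ↦ 2·X^1·Y^2·Z^0.
  monomial 1·x^1·y^1 ↦ 1·X^1·Y^1·Z^1.
  monomial -2·x^1·y^0 ↦ -2·X^1·Y^0·Z^2.
  monomial 2·x^0·y^3 ↦ 2·X^0·Y^3·Z^0.
  monomial 1·x^0·y^2 ↦ 1·X^0·Y^2·Z^1.
  monomial -1·x^0·y^1 ↦ -1·X^0·Y^1·Z^2.
  monomial 2·x^0·y^0 ↦ 2·X^0·Y^0·Z^3.
Collecting: F(X, Y, Z) = 2*X**3 + 2*X*Y**2 + X*Y*Z - 2*X*Z**2 + 2*Y**3 + Y**2*Z - Y*Z**2 + 2*Z**3.


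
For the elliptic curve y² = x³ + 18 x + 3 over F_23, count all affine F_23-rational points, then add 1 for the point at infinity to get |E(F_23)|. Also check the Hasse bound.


Affine points = {(0, 7), (0, 16), (2, 1), (2, 22), (4, 1), (4, 22), (7, 9), (7, 14), (14, 3), (14, 20), (17, 1), (17, 22), (18, 8), (18, 15)}; affine count = 14; |E(F_23)| = 15.

Discriminant check: Δ ∝ 4a³ + 27b² = 4·18³ + 27·3² = 4·5832 + 27·9 ≡ 19 (mod 23). Nonzero ⇒ E is nonsingular.
For each x ∈ F_23, compute rhs = x³ + 18·x + 3 mod 23, then count y ∈ F_23 with y² ≡ rhs.
  x = 0: rhs = 3, matching y values: 7, 16 (2 points).
  x = 1: rhs = 22, matching y values: none (0 points).
  x = 2: rhs = 1, matching y values: 1, 22 (2 points).
  x = 3: rhs = 15, matching y values: none (0 points).
  x = 4: rhs = 1, matching y values: 1, 22 (2 points).
  x = 5: rhs = 11, matching y values: none (0 points).
  x = 6: rhs = 5, matching y values: none (0 points).
  x = 7: rhs = 12, matching y values: 9, 14 (2 points).
  x = 8: rhs = 15, matching y values: none (0 points).
  x = 9: rhs = 20, matching y values: none (0 points).
  x = 10: rhs = 10, matching y values: none (0 points).
  x = 11: rhs = 14, matching y values: none (0 points).
  x = 12: rhs = 15, matching y values: none (0 points).
  x = 13: rhs = 19, matching y values: none (0 points).
  x = 14: rhs = 9, matching y values: 3, 20 (2 points).
  x = 15: rhs = 14, matching y values: none (0 points).
  x = 16: rhs = 17, matching y values: none (0 points).
  x = 17: rhs = 1, matching y values: 1, 22 (2 points).
  x = 18: rhs = 18, matching y values: 8, 15 (2 points).
  x = 19: rhs = 5, matching y values: none (0 points).
  x = 20: rhs = 14, matching y values: none (0 points).
  x = 21: rhs = 5, matching y values: none (0 points).
  x = 22: rhs = 7, matching y values: none (0 points).
Total affine count: 14.
Full point count |E(F_23)| = 14 + 1 = 15.
Hasse bound: |15 − (23+1)| = |-9| = 9 ≤ 2√23 ≈ 9.5917 ✓.


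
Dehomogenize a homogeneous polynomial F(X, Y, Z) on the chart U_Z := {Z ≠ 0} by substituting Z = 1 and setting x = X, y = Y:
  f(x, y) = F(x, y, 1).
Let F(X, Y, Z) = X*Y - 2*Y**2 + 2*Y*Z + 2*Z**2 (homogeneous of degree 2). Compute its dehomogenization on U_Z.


f(x, y) = x*y - 2*y**2 + 2*y + 2

On U_Z we set Z = 1. Each monomial c·X^i·Y^j·Z^k in F becomes c·x^i·y^j·1^k = c·x^i·y^j.
Substituting Z = 1: F(X, Y, 1) = x*y - 2*y**2 + 2*y + 2.
Note: deg(f) ≤ deg(F) = 2; strict inequality happens when F is divisible by Z (lost terms).


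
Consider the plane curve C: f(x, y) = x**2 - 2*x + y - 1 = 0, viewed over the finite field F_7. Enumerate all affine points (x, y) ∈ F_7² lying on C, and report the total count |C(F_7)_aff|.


Affine F_7-points: {(0, 1), (1, 2), (2, 1), (3, 5), (4, 0), (5, 0), (6, 5)}; count = 7.

For each of the 49 pairs (x, y) ∈ F_7², evaluate f(x, y) mod 7. Record the zeros.
  x = 0: [0↦6, 1↦0, 2↦1, 3↦2, 4↦3, 5↦4, 6↦5]  zeros at y ∈ {1}
  x = 1: [0↦5, 1↦6, 2↦0, 3↦1, 4↦2, 5↦3, 6↦4]  zeros at y ∈ {2}
  x = 2: [0↦6, 1↦0, 2↦1, 3↦2, 4↦3, 5↦4, 6↦5]  zeros at y ∈ {1}
  x = 3: [0↦2, 1↦3, 2↦4, 3↦5, 4↦6, 5↦0, 6↦1]  zeros at y ∈ {5}
  x = 4: [0↦0, 1↦1, 2↦2, 3↦3, 4↦4, 5↦5, 6↦6]  zeros at y ∈ {0}
  x = 5: [0↦0, 1↦1, 2↦2, 3↦3, 4↦4, 5↦5, 6↦6]  zeros at y ∈ {0}
  x = 6: [0↦2, 1↦3, 2↦4, 3↦5, 4↦6, 5↦0, 6↦1]  zeros at y ∈ {5}
Collecting zeros: affine points = {(0, 1), (1, 2), (2, 1), (3, 5), (4, 0), (5, 0), (6, 5)}.
Total count |C(F_7)_aff| = 7.


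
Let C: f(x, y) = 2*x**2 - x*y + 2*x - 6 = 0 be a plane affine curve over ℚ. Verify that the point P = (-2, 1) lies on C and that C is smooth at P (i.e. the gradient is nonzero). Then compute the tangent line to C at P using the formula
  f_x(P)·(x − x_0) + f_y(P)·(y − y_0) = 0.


Tangent line at P: -7*x + 2*y - 16 = 0.

Step 1: f(-2, 1) = 0, so P lies on C.
Step 2: partial derivatives
  f_x(x, y) = 4*x - y + 2, f_y(x, y) = -x.
  f_x(P) = -7, f_y(P) = 2 (gradient nonzero, so P is smooth).
Step 3: tangent line at P: -7·(x − -2) + 2·(y − 1) = 0.
Expanding: -7*x + 2*y - 16 = 0.


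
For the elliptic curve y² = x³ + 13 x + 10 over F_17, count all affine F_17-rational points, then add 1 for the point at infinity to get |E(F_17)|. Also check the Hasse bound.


Affine points = {(3, 5), (3, 12), (5, 8), (5, 9), (6, 7), (6, 10), (7, 6), (7, 11), (10, 1), (10, 16), (13, 8), (13, 9), (16, 8), (16, 9)}; affine count = 14; |E(F_17)| = 15.

Discriminant check: Δ ∝ 4a³ + 27b² = 4·13³ + 27·10² = 4·2197 + 27·100 ≡ 13 (mod 17). Nonzero ⇒ E is nonsingular.
For each x ∈ F_17, compute rhs = x³ + 13·x + 10 mod 17, then count y ∈ F_17 with y² ≡ rhs.
  x = 0: rhs = 10, matching y values: none (0 points).
  x = 1: rhs = 7, matching y values: none (0 points).
  x = 2: rhs = 10, matching y values: none (0 points).
  x = 3: rhs = 8, matching y values: 5, 12 (2 points).
  x = 4: rhs = 7, matching y values: none (0 points).
  x = 5: rhs = 13, matching y values: 8, 9 (2 points).
  x = 6: rhs = 15, matching y values: 7, 10 (2 points).
  x = 7: rhs = 2, matching y values: 6, 11 (2 points).
  x = 8: rhs = 14, matching y values: none (0 points).
  x = 9: rhs = 6, matching y values: none (0 points).
  x = 10: rhs = 1, matching y values: 1, 16 (2 points).
  x = 11: rhs = 5, matching y values: none (0 points).
  x = 12: rhs = 7, matching y values: none (0 points).
  x = 13: rhs = 13, matching y values: 8, 9 (2 points).
  x = 14: rhs = 12, matching y values: none (0 points).
  x = 15: rhs = 10, matching y values: none (0 points).
  x = 16: rhs = 13, matching y values: 8, 9 (2 points).
Total affine count: 14.
Full point count |E(F_17)| = 14 + 1 = 15.
Hasse bound: |15 − (17+1)| = |-3| = 3 ≤ 2√17 ≈ 8.2462 ✓.


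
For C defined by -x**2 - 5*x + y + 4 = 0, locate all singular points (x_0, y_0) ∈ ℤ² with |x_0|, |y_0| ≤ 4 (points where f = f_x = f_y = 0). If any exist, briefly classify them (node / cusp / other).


No singular points in the scanned grid; C is smooth there.

Compute partial derivatives:
  f_x = -2*x - 5.
  f_y = 1.
f_y = 1 is a nonzero constant, so f_y never vanishes: no point (x, y) can satisfy f = f_x = f_y = 0. In particular no (x, y) ∈ {−4, ..., 4}² is singular; the curve is smooth.


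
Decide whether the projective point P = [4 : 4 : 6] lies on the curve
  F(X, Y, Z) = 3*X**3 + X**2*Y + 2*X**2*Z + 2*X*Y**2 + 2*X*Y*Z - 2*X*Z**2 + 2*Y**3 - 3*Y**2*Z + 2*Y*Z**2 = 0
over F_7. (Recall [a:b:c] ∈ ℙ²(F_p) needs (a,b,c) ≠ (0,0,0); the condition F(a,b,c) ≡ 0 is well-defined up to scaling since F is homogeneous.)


F(4,4,6) ≡ 6 (mod 7); P is NOT on the curve.

Evaluate F(4, 4, 6) term-by-term (mod 7).
  3*X**3 ↦ 3·64·1·1 = 192
  X**2*Y ↦ 1·16·4·1 = 64
  2*X**2*Z ↦ 2·16·1·6 = 192
  2*X*Y**2 ↦ 2·4·16·1 = 128
  2*X*Y*Z ↦ 2·4·4·6 = 192
  -2*X*Z**2 ↦ -2·4·1·36 = -288
  2*Y**3 ↦ 2·1·64·1 = 128
  -3*Y**2*Z ↦ -3·1·16·6 = -288
  2*Y*Z**2 ↦ 2·1·4·36 = 288
Sum: F(4, 4, 6) = (192) + (64) + (192) + (128) + (192) + (-288) + (128) + (-288) + (288) = 608.
Reducing mod 7: 608 ≡ 6 (mod 7).
Since F(a, b, c) ≡ 6 ≠ 0 (mod 7), P does NOT lie on the curve.


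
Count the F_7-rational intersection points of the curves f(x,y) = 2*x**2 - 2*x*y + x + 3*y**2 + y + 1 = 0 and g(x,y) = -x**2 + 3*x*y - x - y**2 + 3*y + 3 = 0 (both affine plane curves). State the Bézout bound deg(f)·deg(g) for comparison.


Common zeros: ∅; count = 0; Bézout bound = 4.

deg(f) = 2, deg(g) = 2, so Bézout bound = 4.
Scan x ∈ F_7. For each x, list the y ∈ F_7 with f(x, y) ≡ 0 and those with g(x, y) ≡ 0 (mod 7); the common zeros in that column are the intersection.
  x = 0: f ≡ 0 at y ∈ ∅; g ≡ 0 at y ∈ {5}; common: ∅.
  x = 1: f ≡ 0 at y ∈ {2, 3}; g ≡ 0 at y ∈ ∅; common: ∅.
  x = 2: f ≡ 0 at y ∈ ∅; g ≡ 0 at y ∈ ∅; common: ∅.
  x = 3: f ≡ 0 at y ∈ ∅; g ≡ 0 at y ∈ ∅; common: ∅.
  x = 4: f ≡ 0 at y ∈ {2, 5}; g ≡ 0 at y ∈ ∅; common: ∅.
  x = 5: f ≡ 0 at y ∈ {0, 3}; g ≡ 0 at y ∈ ∅; common: ∅.
  x = 6: f ≡ 0 at y ∈ ∅; g ≡ 0 at y ∈ ∅; common: ∅.
Collecting: common zeros = ∅, so the count is 0.
Comparison with the Bézout bound: 0 ≤ 4 = deg(f)·deg(g), as expected for curves with no common component (the affine F_7-count falls short of the bound because intersections may lie at infinity, over extension fields, or carry multiplicity).


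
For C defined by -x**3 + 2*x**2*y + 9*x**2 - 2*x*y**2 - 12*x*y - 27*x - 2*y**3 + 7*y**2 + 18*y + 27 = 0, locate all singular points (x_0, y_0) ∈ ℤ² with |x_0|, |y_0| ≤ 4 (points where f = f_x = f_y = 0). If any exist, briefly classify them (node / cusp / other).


Singular points: {(3, 0)}; classification: cusp.

Compute partial derivatives:
  f_x = -3*x**2 + 4*x*y + 18*x - 2*y**2 - 12*y - 27.
  f_y = 2*x**2 - 4*x*y - 12*x - 6*y**2 + 14*y + 18.
Scan x_0 ∈ {−4, ..., 4}. For each x_0, f_y(x_0, y) is a polynomial in y; find its integer roots y ∈ {−4, ..., 4}, then test f_x and f at those candidates.
  x = -4: f_y(-4, y) = -6*y**2 + 30*y + 98; no integer root y with |y| ≤ 4.
  x = -3: f_y(-3, y) = -6*y**2 + 26*y + 72; no integer root y with |y| ≤ 4.
  x = -2: f_y(-2, y) = -6*y**2 + 22*y + 50; no integer root y with |y| ≤ 4.
  x = -1: f_y(-1, y) = -6*y**2 + 18*y + 32; no integer root y with |y| ≤ 4.
  x = 0: f_y(0, y) = -6*y**2 + 14*y + 18; no integer root y with |y| ≤ 4.
  x = 1: f_y(1, y) = -6*y**2 + 10*y + 8; no integer root y with |y| ≤ 4.
  x = 2: f_y(2, y) = -6*y**2 + 6*y + 2; no integer root y with |y| ≤ 4.
  x = 3: f_y(3, y) = -6*y**2 + 2*y; vanishes at y ∈ {0}. (3, 0): f_x = 0, f = 0 — SINGULAR.
  x = 4: f_y(4, y) = -6*y**2 - 2*y + 2; no integer root y with |y| ≤ 4.
Only singular point on the grid: (3, 0).
Classify: substitute x = 3 + u, y = 0 + v and expand: f = -u**3 + 2*u**2*v - 2*u*v**2 - 2*v**3 + v**2.
No constant or linear terms (consistent with a singular point). Quadratic part: v**2. Cubic part: -u**3 + 2*u**2*v - 2*u*v**2 - 2*v**3.
The quadratic part v**2 is a perfect square, so there is a single (double) tangent line v = 0, i.e. y = 0. Restricting the cubic part to that line (v = 0) leaves -u**3 ≠ 0, so f is not divisible by v and the branch is v² ≈ u**3 to lowest order — this is a cusp.
Classification: cusp.
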